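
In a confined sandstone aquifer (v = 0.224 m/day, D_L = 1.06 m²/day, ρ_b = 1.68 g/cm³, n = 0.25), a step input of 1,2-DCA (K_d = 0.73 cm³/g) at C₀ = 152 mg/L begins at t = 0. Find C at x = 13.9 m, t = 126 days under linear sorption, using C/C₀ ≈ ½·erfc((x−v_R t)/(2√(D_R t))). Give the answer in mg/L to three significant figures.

13.3 mg/L

Retardation factor R = 1 + ρ_b·K_d/n = 1 + 1.68 × 0.73/0.25 = 5.906.
Sorption retards both mechanisms: v_R = v/R = 0.03793 m/day, D_R = D/R = 0.1795 m²/day.
v_R·t = 0.03793 × 126 = 4.77918 m; 2√(D_R t) = 9.511 m; argument = (13.9 − 4.77918)/9.511 = 0.9590.
C = C₀ × ½·erfc(0.9590) = 152 × 0.08751 = 13.3 mg/L.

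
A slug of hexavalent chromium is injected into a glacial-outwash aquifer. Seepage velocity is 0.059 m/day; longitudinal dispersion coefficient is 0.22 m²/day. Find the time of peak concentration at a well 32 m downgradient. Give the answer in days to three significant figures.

For the 1D instantaneous-source solution, setting ∂C/∂t = 0 at fixed x gives v²t² + 2Dt − x² = 0, so t = (√(D² + v²x²) − D)/v².
√(D² + v²x²) = √(0.22² + 0.059² × 32²) = 1.901; v² = 0.003481.
t = (1.901 − 0.22)/0.003481 = 483 days (vs. the pure-advection estimate x/v = 542 d).

483 days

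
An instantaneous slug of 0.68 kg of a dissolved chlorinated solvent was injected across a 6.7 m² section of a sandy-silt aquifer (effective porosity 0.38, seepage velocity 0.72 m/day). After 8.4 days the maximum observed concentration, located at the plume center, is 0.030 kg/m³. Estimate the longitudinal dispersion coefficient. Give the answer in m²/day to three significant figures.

At the plume center C_max = M/(n_e·A·√(4πDt)), so D = M²/(4πt·(n_e·A·C_max)²).
n_e·A·C_max = 0.38 × 6.7 × 0.030 = 0.07638 kg/m.
D = 0.68²/(4π × 8.4 × 0.07638²) = 0.751 m²/day.

0.751 m²/day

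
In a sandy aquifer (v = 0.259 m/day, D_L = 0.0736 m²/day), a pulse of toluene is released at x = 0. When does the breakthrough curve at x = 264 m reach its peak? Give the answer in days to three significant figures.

For the 1D instantaneous-source solution, setting ∂C/∂t = 0 at fixed x gives v²t² + 2Dt − x² = 0, so t = (√(D² + v²x²) − D)/v².
√(D² + v²x²) = √(0.0736² + 0.259² × 264²) = 68.38; v² = 0.067081.
t = (68.38 − 0.0736)/0.067081 = 1020 days (vs. the pure-advection estimate x/v = 1020 d).

1020 days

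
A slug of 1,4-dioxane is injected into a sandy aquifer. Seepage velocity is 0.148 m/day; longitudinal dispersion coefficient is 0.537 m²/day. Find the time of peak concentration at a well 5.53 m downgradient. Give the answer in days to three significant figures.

For the 1D instantaneous-source solution, setting ∂C/∂t = 0 at fixed x gives v²t² + 2Dt − x² = 0, so t = (√(D² + v²x²) − D)/v².
√(D² + v²x²) = √(0.537² + 0.148² × 5.53²) = 0.9789; v² = 0.021904.
t = (0.9789 − 0.537)/0.021904 = 20.2 days (vs. the pure-advection estimate x/v = 37.4 d).

20.2 days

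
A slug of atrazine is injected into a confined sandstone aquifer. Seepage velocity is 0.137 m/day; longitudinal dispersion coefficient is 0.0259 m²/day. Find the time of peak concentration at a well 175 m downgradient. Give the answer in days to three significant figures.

For the 1D instantaneous-source solution, setting ∂C/∂t = 0 at fixed x gives v²t² + 2Dt − x² = 0, so t = (√(D² + v²x²) − D)/v².
√(D² + v²x²) = √(0.0259² + 0.137² × 175²) = 23.98; v² = 0.018769.
t = (23.98 − 0.0259)/0.018769 = 1280 days (vs. the pure-advection estimate x/v = 1280 d).

1280 days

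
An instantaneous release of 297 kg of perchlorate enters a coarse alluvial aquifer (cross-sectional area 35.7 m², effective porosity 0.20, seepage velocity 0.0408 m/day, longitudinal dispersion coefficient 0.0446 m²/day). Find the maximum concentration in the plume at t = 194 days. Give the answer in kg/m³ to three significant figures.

The peak of an instantaneous 1D plume sits at x = vt; there the Gaussian factor is 1 and C_max = M/(n_e·A·√(4πDt)), where n_e·A is the pore area the mass is dissolved in.
√(4πDt) = √(4π × 0.0446 × 194) = 10.43 m, so C_max = 297/(0.20 × 35.7 × 10.43) = 3.99 kg/m³.

3.99 kg/m³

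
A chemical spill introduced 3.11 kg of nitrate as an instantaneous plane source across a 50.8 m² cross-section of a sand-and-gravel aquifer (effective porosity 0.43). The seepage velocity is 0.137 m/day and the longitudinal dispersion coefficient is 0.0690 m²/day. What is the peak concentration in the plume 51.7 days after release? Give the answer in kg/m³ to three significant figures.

The peak of an instantaneous 1D plume sits at x = vt; there the Gaussian factor is 1 and C_max = M/(n_e·A·√(4πDt)), where n_e·A is the pore area the mass is dissolved in.
√(4πDt) = √(4π × 0.0690 × 51.7) = 6.695 m, so C_max = 3.11/(0.43 × 50.8 × 6.695) = 0.0213 kg/m³.

0.0213 kg/m³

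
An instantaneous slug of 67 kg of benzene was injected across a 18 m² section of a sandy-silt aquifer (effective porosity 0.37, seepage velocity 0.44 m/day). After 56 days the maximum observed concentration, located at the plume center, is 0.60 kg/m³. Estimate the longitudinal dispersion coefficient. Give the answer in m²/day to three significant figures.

0.399 m²/day

At the plume center C_max = M/(n_e·A·√(4πDt)), so D = M²/(4πt·(n_e·A·C_max)²).
n_e·A·C_max = 0.37 × 18 × 0.60 = 3.996 kg/m.
D = 67²/(4π × 56 × 3.996²) = 0.399 m²/day.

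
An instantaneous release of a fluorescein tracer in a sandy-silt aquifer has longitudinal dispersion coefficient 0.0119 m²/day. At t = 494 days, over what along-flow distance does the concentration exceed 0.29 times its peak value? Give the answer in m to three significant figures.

The plume is Gaussian with σ = √(2Dt) = √(2 × 0.0119 × 494) = 3.429 m.
C/C_peak = exp(−Δx²/(2σ²)) = 0.29 ⇒ Δx = σ·√(−2 ln 0.29) = 3.429 × 1.573 = 5.394 m.
Width = 2Δx = 10.8 m.

10.8 m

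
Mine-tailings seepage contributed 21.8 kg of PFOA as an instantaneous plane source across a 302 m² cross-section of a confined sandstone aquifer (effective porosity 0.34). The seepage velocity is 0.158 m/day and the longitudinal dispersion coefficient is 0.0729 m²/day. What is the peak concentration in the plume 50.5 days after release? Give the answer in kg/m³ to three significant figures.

The peak of an instantaneous 1D plume sits at x = vt; there the Gaussian factor is 1 and C_max = M/(n_e·A·√(4πDt)), where n_e·A is the pore area the mass is dissolved in.
√(4πDt) = √(4π × 0.0729 × 50.5) = 6.802 m, so C_max = 21.8/(0.34 × 302 × 6.802) = 0.0312 kg/m³.

0.0312 kg/m³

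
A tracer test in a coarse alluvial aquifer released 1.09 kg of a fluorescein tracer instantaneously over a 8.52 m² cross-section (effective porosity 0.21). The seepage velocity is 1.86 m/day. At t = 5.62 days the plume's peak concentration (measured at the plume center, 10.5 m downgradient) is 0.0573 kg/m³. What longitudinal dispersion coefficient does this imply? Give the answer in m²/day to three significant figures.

At the plume center C_max = M/(n_e·A·√(4πDt)), so D = M²/(4πt·(n_e·A·C_max)²).
n_e·A·C_max = 0.21 × 8.52 × 0.0573 = 0.1025 kg/m.
D = 1.09²/(4π × 5.62 × 0.1025²) = 1.60 m²/day.

1.60 m²/day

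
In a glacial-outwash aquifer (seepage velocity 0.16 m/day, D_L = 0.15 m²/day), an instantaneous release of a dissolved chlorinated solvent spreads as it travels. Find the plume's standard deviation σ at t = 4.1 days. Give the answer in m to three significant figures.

1.11 m

Dispersive spreading gives a Gaussian with σ² = 2Dt; advection only shifts the center.
σ = √(2 × 0.15 × 4.1) = 1.11 m.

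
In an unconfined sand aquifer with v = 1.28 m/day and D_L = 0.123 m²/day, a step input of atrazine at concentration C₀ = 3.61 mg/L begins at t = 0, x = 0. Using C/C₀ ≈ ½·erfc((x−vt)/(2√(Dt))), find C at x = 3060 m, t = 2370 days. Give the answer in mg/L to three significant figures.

For a continuous step input, C/C₀ ≈ ½·erfc((x−vt)/(2√(Dt))).
vt = 1.28 × 2370 = 3033.6 m and 2√(Dt) = 2√(0.123 × 2370) = 34.15 m.
Argument (x−vt)/(2√(Dt)) = (3060 − 3033.6)/34.15 = 0.7731; ½·erfc(0.7731) = 0.1371.
C = 3.61 × 0.1371 = 0.495 mg/L.

0.495 mg/L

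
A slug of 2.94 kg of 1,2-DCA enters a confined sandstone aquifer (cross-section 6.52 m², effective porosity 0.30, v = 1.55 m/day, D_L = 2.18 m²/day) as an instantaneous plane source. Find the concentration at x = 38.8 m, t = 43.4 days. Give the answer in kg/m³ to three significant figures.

0.00512 kg/m³

For an instantaneous plane source, C(x,t) = M/(n_e·A·√(4πDt)) · exp(−(x−vt)²/(4Dt)), with n_e·A the pore (flow) area.
Plume center vt = 1.55 × 43.4 = 67.27 m, so the well at 38.8 m is 28.47 m upgradient of the peak.
√(4πDt) = 34.48 m, giving peak height M/(n_e·A·√(4πDt)) = 2.94/(0.30 × 6.52 × 34.48) = 0.04359 kg/m³.
(x−vt)²/(4Dt) = (-28.47)²/(4 × 2.18 × 43.4) = 2.142; exp(−2.142) = 0.1174.
C = 0.04359 × 0.1174 = 0.00512 kg/m³.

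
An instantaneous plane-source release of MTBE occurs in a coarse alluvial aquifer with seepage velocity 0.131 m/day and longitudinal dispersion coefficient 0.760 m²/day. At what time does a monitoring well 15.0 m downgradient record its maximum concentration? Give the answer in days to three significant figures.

78.5 days

For the 1D instantaneous-source solution, setting ∂C/∂t = 0 at fixed x gives v²t² + 2Dt − x² = 0, so t = (√(D² + v²x²) − D)/v².
√(D² + v²x²) = √(0.760² + 0.131² × 15.0²) = 2.107; v² = 0.017161.
t = (2.107 − 0.760)/0.017161 = 78.5 days (vs. the pure-advection estimate x/v = 115 d).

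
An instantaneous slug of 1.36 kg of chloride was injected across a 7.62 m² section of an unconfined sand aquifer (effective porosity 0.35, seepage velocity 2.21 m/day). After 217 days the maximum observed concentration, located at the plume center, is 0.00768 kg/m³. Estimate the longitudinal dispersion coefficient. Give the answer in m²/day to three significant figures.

At the plume center C_max = M/(n_e·A·√(4πDt)), so D = M²/(4πt·(n_e·A·C_max)²).
n_e·A·C_max = 0.35 × 7.62 × 0.00768 = 0.02048 kg/m.
D = 1.36²/(4π × 217 × 0.02048²) = 1.62 m²/day.

1.62 m²/day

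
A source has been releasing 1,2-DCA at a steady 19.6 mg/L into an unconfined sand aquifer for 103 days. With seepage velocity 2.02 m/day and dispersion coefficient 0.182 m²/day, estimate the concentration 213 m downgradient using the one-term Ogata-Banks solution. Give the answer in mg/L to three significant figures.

For a continuous step input, C/C₀ ≈ ½·erfc((x−vt)/(2√(Dt))).
vt = 2.02 × 103 = 208.06 m and 2√(Dt) = 2√(0.182 × 103) = 8.659 m.
Argument (x−vt)/(2√(Dt)) = (213 − 208.06)/8.659 = 0.5705; ½·erfc(0.5705) = 0.2099.
C = 19.6 × 0.2099 = 4.11 mg/L.

4.11 mg/L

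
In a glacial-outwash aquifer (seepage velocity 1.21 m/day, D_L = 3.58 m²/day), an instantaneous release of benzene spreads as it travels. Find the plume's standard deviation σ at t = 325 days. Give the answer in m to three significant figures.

48.2 m

Dispersive spreading gives a Gaussian with σ² = 2Dt; advection only shifts the center.
σ = √(2 × 3.58 × 325) = 48.2 m.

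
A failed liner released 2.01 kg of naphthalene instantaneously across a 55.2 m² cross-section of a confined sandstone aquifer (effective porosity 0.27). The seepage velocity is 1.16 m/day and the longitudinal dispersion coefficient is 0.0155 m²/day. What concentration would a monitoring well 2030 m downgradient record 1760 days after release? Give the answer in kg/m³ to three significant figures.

0.00212 kg/m³

For an instantaneous plane source, C(x,t) = M/(n_e·A·√(4πDt)) · exp(−(x−vt)²/(4Dt)), with n_e·A the pore (flow) area.
Plume center vt = 1.16 × 1760 = 2041.6 m, so the well at 2030 m is 11.6 m upgradient of the peak.
√(4πDt) = 18.52 m, giving peak height M/(n_e·A·√(4πDt)) = 2.01/(0.27 × 55.2 × 18.52) = 0.007282 kg/m³.
(x−vt)²/(4Dt) = (-11.6)²/(4 × 0.0155 × 1760) = 1.233; exp(−1.233) = 0.2914.
C = 0.007282 × 0.2914 = 0.00212 kg/m³.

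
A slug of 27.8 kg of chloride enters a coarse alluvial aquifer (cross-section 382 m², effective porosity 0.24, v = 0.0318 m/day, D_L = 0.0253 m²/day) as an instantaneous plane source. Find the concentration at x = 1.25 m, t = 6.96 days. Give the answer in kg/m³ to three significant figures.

0.0454 kg/m³

For an instantaneous plane source, C(x,t) = M/(n_e·A·√(4πDt)) · exp(−(x−vt)²/(4Dt)), with n_e·A the pore (flow) area.
Plume center vt = 0.0318 × 6.96 = 0.221328 m, so the well at 1.25 m is 1.028672 m downgradient of the peak.
√(4πDt) = 1.488 m, giving peak height M/(n_e·A·√(4πDt)) = 27.8/(0.24 × 382 × 1.488) = 0.2038 kg/m³.
(x−vt)²/(4Dt) = (1.028672)²/(4 × 0.0253 × 6.96) = 1.502; exp(−1.502) = 0.2227.
C = 0.2038 × 0.2227 = 0.0454 kg/m³.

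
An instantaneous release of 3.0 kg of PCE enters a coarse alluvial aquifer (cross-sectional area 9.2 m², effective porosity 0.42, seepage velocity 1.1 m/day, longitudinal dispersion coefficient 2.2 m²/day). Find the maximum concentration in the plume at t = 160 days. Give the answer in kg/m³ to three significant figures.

The peak of an instantaneous 1D plume sits at x = vt; there the Gaussian factor is 1 and C_max = M/(n_e·A·√(4πDt)), where n_e·A is the pore area the mass is dissolved in.
√(4πDt) = √(4π × 2.2 × 160) = 66.51 m, so C_max = 3.0/(0.42 × 9.2 × 66.51) = 0.0117 kg/m³.

0.0117 kg/m³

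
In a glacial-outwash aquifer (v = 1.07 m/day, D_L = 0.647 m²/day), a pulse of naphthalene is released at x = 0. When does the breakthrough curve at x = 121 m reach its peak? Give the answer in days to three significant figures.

For the 1D instantaneous-source solution, setting ∂C/∂t = 0 at fixed x gives v²t² + 2Dt − x² = 0, so t = (√(D² + v²x²) − D)/v².
√(D² + v²x²) = √(0.647² + 1.07² × 121²) = 129.5; v² = 1.1449.
t = (129.5 − 0.647)/1.1449 = 113 days (vs. the pure-advection estimate x/v = 113 d).

113 days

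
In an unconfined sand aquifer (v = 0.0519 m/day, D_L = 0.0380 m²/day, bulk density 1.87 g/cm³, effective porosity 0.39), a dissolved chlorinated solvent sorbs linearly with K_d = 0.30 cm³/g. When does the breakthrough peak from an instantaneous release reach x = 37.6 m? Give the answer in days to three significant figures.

1730 days

Retardation factor R = 1 + ρ_b·K_d/n = 1 + 1.87 × 0.30/0.39 = 2.438.
Sorption retards both mechanisms: v_R = v/R = 0.02129 m/day, D_R = D/R = 0.01559 m²/day.
Peak time from v_R²t² + 2D_R t − x² = 0: t = (√(D_R² + v_R²x²) − D_R)/v_R².
√(D_R² + v_R²x²) = √(0.01559² + 0.02129² × 37.6²) = 0.8007; v_R² = 0.0004533.
t = (0.8007 − 0.01559)/0.0004533 = 1730 days.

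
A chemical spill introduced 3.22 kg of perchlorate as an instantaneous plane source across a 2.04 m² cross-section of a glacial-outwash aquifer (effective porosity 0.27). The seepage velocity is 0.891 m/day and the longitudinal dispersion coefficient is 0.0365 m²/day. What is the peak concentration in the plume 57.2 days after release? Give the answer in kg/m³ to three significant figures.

The peak of an instantaneous 1D plume sits at x = vt; there the Gaussian factor is 1 and C_max = M/(n_e·A·√(4πDt)), where n_e·A is the pore area the mass is dissolved in.
√(4πDt) = √(4π × 0.0365 × 57.2) = 5.122 m, so C_max = 3.22/(0.27 × 2.04 × 5.122) = 1.14 kg/m³.

1.14 kg/m³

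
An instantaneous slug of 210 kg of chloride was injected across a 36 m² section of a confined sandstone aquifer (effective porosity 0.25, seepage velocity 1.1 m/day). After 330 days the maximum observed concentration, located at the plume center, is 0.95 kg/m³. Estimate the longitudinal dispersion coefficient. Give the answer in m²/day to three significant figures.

At the plume center C_max = M/(n_e·A·√(4πDt)), so D = M²/(4πt·(n_e·A·C_max)²).
n_e·A·C_max = 0.25 × 36 × 0.95 = 8.550 kg/m.
D = 210²/(4π × 330 × 8.550²) = 0.145 m²/day.

0.145 m²/day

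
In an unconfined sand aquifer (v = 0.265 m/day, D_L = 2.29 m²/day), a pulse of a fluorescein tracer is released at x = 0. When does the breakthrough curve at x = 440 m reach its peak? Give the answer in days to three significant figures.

1630 days

For the 1D instantaneous-source solution, setting ∂C/∂t = 0 at fixed x gives v²t² + 2Dt − x² = 0, so t = (√(D² + v²x²) − D)/v².
√(D² + v²x²) = √(2.29² + 0.265² × 440²) = 116.6; v² = 0.070225.
t = (116.6 − 2.29)/0.070225 = 1630 days (vs. the pure-advection estimate x/v = 1660 d).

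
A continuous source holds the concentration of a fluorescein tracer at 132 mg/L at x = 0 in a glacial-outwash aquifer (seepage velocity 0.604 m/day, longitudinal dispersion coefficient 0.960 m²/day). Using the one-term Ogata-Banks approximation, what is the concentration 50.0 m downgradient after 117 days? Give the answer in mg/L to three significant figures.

For a continuous step input, C/C₀ ≈ ½·erfc((x−vt)/(2√(Dt))).
vt = 0.604 × 117 = 70.668 m and 2√(Dt) = 2√(0.960 × 117) = 21.20 m.
Argument (x−vt)/(2√(Dt)) = (50.0 − 70.668)/21.20 = -0.9749; ½·erfc(-0.9749) = 0.9160.
C = 132 × 0.9160 = 121 mg/L.

121 mg/L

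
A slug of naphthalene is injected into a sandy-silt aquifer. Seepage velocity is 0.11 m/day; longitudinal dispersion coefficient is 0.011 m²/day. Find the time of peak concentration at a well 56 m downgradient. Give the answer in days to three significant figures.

For the 1D instantaneous-source solution, setting ∂C/∂t = 0 at fixed x gives v²t² + 2Dt − x² = 0, so t = (√(D² + v²x²) − D)/v².
√(D² + v²x²) = √(0.011² + 0.11² × 56²) = 6.160; v² = 0.0121.
t = (6.160 − 0.011)/0.0121 = 508 days (vs. the pure-advection estimate x/v = 509 d).

508 days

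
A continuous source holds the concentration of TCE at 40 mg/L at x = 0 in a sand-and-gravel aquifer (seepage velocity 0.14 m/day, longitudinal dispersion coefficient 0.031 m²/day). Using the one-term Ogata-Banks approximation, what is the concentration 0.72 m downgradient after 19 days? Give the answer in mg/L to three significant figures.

38.5 mg/L

For a continuous step input, C/C₀ ≈ ½·erfc((x−vt)/(2√(Dt))).
vt = 0.14 × 19 = 2.66 m and 2√(Dt) = 2√(0.031 × 19) = 1.535 m.
Argument (x−vt)/(2√(Dt)) = (0.72 − 2.66)/1.535 = -1.264; ½·erfc(-1.264) = 0.9631.
C = 40 × 0.9631 = 38.5 mg/L.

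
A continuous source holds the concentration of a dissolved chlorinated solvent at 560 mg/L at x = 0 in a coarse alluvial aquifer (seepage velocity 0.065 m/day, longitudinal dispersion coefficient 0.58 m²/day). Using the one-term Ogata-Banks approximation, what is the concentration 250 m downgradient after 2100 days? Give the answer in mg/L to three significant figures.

For a continuous step input, C/C₀ ≈ ½·erfc((x−vt)/(2√(Dt))).
vt = 0.065 × 2100 = 136.5 m and 2√(Dt) = 2√(0.58 × 2100) = 69.80 m.
Argument (x−vt)/(2√(Dt)) = (250 − 136.5)/69.80 = 1.626; ½·erfc(1.626) = 0.01074.
C = 560 × 0.01074 = 6.01 mg/L.

6.01 mg/L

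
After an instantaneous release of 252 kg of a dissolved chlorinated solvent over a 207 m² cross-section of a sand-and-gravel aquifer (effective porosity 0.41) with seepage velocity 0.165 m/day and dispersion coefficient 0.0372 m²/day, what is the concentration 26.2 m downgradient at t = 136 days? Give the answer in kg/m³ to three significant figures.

0.185 kg/m³

For an instantaneous plane source, C(x,t) = M/(n_e·A·√(4πDt)) · exp(−(x−vt)²/(4Dt)), with n_e·A the pore (flow) area.
Plume center vt = 0.165 × 136 = 22.44 m, so the well at 26.2 m is 3.76 m downgradient of the peak.
√(4πDt) = 7.973 m, giving peak height M/(n_e·A·√(4πDt)) = 252/(0.41 × 207 × 7.973) = 0.3724 kg/m³.
(x−vt)²/(4Dt) = (3.76)²/(4 × 0.0372 × 136) = 0.6986; exp(−0.6986) = 0.4973.
C = 0.3724 × 0.4973 = 0.185 kg/m³.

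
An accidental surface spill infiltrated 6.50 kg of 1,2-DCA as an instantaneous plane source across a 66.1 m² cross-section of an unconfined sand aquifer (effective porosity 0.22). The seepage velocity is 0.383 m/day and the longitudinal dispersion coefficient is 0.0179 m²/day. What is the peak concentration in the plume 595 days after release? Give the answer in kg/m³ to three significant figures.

0.0386 kg/m³

The peak of an instantaneous 1D plume sits at x = vt; there the Gaussian factor is 1 and C_max = M/(n_e·A·√(4πDt)), where n_e·A is the pore area the mass is dissolved in.
√(4πDt) = √(4π × 0.0179 × 595) = 11.57 m, so C_max = 6.50/(0.22 × 66.1 × 11.57) = 0.0386 kg/m³.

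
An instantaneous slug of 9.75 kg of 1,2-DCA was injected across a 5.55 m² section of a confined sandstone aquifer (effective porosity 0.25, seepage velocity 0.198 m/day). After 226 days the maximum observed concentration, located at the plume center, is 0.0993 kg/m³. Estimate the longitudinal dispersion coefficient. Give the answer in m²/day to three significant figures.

1.76 m²/day

At the plume center C_max = M/(n_e·A·√(4πDt)), so D = M²/(4πt·(n_e·A·C_max)²).
n_e·A·C_max = 0.25 × 5.55 × 0.0993 = 0.1378 kg/m.
D = 9.75²/(4π × 226 × 0.1378²) = 1.76 m²/day.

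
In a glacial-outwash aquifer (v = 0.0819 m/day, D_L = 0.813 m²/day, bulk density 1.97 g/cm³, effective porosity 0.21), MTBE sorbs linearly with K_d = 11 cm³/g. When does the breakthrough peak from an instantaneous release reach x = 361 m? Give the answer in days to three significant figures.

447000 days

Retardation factor R = 1 + ρ_b·K_d/n = 1 + 1.97 × 11/0.21 = 104.2.
Sorption retards both mechanisms: v_R = v/R = 0.0007860 m/day, D_R = D/R = 0.007802 m²/day.
Peak time from v_R²t² + 2D_R t − x² = 0: t = (√(D_R² + v_R²x²) − D_R)/v_R².
√(D_R² + v_R²x²) = √(0.007802² + 0.0007860² × 361²) = 0.2839; v_R² = 6.178e-07.
t = (0.2839 − 0.007802)/6.178e-07 = 447000 days.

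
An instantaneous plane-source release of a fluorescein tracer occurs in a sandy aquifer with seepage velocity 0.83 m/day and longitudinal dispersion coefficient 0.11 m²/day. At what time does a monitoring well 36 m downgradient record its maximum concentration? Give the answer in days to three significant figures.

For the 1D instantaneous-source solution, setting ∂C/∂t = 0 at fixed x gives v²t² + 2Dt − x² = 0, so t = (√(D² + v²x²) − D)/v².
√(D² + v²x²) = √(0.11² + 0.83² × 36²) = 29.88; v² = 0.6889.
t = (29.88 − 0.11)/0.6889 = 43.2 days (vs. the pure-advection estimate x/v = 43.4 d).

43.2 days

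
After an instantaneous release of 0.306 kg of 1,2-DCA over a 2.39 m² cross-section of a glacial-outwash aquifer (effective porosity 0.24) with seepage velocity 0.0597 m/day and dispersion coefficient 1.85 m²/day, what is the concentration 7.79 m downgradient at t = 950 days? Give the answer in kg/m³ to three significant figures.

For an instantaneous plane source, C(x,t) = M/(n_e·A·√(4πDt)) · exp(−(x−vt)²/(4Dt)), with n_e·A the pore (flow) area.
Plume center vt = 0.0597 × 950 = 56.715 m, so the well at 7.79 m is 48.925 m upgradient of the peak.
√(4πDt) = 148.6 m, giving peak height M/(n_e·A·√(4πDt)) = 0.306/(0.24 × 2.39 × 148.6) = 0.003590 kg/m³.
(x−vt)²/(4Dt) = (-48.925)²/(4 × 1.85 × 950) = 0.3405; exp(−0.3405) = 0.7114.
C = 0.003590 × 0.7114 = 0.00255 kg/m³.

0.00255 kg/m³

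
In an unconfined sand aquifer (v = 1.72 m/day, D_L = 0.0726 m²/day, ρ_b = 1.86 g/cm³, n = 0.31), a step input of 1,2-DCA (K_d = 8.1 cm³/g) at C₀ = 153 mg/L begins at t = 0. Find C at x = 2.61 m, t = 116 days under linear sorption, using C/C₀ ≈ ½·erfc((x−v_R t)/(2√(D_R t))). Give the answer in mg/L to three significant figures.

152 mg/L

Retardation factor R = 1 + ρ_b·K_d/n = 1 + 1.86 × 8.1/0.31 = 49.60.
Sorption retards both mechanisms: v_R = v/R = 0.03468 m/day, D_R = D/R = 0.001464 m²/day.
v_R·t = 0.03468 × 116 = 4.02288 m; 2√(D_R t) = 0.8242 m; argument = (2.61 − 4.02288)/0.8242 = -1.714.
C = C₀ × ½·erfc(-1.714) = 153 × 0.9923 = 152 mg/L.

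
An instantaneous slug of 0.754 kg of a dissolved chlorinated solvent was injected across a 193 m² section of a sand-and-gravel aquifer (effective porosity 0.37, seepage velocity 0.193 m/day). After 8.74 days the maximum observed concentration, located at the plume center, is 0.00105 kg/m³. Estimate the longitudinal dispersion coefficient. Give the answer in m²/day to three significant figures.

At the plume center C_max = M/(n_e·A·√(4πDt)), so D = M²/(4πt·(n_e·A·C_max)²).
n_e·A·C_max = 0.37 × 193 × 0.00105 = 0.07498 kg/m.
D = 0.754²/(4π × 8.74 × 0.07498²) = 0.921 m²/day.

0.921 m²/day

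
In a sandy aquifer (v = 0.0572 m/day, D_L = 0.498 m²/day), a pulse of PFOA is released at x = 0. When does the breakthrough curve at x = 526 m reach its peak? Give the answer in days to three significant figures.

For the 1D instantaneous-source solution, setting ∂C/∂t = 0 at fixed x gives v²t² + 2Dt − x² = 0, so t = (√(D² + v²x²) − D)/v².
√(D² + v²x²) = √(0.498² + 0.0572² × 526²) = 30.09; v² = 0.00327184.
t = (30.09 − 0.498)/0.00327184 = 9040 days (vs. the pure-advection estimate x/v = 9200 d).

9040 days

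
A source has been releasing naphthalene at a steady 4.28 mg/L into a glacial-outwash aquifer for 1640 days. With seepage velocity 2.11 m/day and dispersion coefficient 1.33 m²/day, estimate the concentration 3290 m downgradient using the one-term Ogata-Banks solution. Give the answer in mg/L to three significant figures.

For a continuous step input, C/C₀ ≈ ½·erfc((x−vt)/(2√(Dt))).
vt = 2.11 × 1640 = 3460.4 m and 2√(Dt) = 2√(1.33 × 1640) = 93.41 m.
Argument (x−vt)/(2√(Dt)) = (3290 − 3460.4)/93.41 = -1.824; ½·erfc(-1.824) = 0.9951.
C = 4.28 × 0.9951 = 4.26 mg/L.

4.26 mg/L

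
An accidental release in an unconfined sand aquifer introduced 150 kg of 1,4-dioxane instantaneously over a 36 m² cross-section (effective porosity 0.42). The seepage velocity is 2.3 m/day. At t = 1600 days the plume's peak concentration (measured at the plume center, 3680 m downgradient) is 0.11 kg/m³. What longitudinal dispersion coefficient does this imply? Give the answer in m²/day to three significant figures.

At the plume center C_max = M/(n_e·A·√(4πDt)), so D = M²/(4πt·(n_e·A·C_max)²).
n_e·A·C_max = 0.42 × 36 × 0.11 = 1.663 kg/m.
D = 150²/(4π × 1600 × 1.663²) = 0.405 m²/day.

0.405 m²/day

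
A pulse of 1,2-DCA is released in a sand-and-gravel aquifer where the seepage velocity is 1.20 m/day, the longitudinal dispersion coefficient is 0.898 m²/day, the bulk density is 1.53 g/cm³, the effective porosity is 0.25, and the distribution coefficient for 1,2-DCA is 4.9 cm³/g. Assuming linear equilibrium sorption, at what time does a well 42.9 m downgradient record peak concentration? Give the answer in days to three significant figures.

1090 days

Retardation factor R = 1 + ρ_b·K_d/n = 1 + 1.53 × 4.9/0.25 = 30.99.
Sorption retards both mechanisms: v_R = v/R = 0.03872 m/day, D_R = D/R = 0.02898 m²/day.
Peak time from v_R²t² + 2D_R t − x² = 0: t = (√(D_R² + v_R²x²) − D_R)/v_R².
√(D_R² + v_R²x²) = √(0.02898² + 0.03872² × 42.9²) = 1.661; v_R² = 0.001499.
t = (1.661 − 0.02898)/0.001499 = 1090 days.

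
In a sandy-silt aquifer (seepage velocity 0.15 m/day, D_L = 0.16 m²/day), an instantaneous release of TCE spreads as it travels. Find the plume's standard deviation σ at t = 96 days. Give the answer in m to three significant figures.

5.54 m

Dispersive spreading gives a Gaussian with σ² = 2Dt; advection only shifts the center.
σ = √(2 × 0.16 × 96) = 5.54 m.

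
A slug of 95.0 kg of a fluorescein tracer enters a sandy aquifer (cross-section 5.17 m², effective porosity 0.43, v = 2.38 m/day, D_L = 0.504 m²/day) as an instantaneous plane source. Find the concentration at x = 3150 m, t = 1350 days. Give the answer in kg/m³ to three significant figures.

For an instantaneous plane source, C(x,t) = M/(n_e·A·√(4πDt)) · exp(−(x−vt)²/(4Dt)), with n_e·A the pore (flow) area.
Plume center vt = 2.38 × 1350 = 3213 m, so the well at 3150 m is 63 m upgradient of the peak.
√(4πDt) = 92.47 m, giving peak height M/(n_e·A·√(4πDt)) = 95.0/(0.43 × 5.17 × 92.47) = 0.4621 kg/m³.
(x−vt)²/(4Dt) = (-63)²/(4 × 0.504 × 1350) = 1.458; exp(−1.458) = 0.2327.
C = 0.4621 × 0.2327 = 0.108 kg/m³.

0.108 kg/m³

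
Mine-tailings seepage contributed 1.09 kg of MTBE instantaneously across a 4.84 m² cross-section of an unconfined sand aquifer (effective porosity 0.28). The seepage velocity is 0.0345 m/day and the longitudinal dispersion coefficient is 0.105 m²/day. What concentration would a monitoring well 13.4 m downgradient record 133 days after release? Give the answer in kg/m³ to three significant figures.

0.0151 kg/m³

For an instantaneous plane source, C(x,t) = M/(n_e·A·√(4πDt)) · exp(−(x−vt)²/(4Dt)), with n_e·A the pore (flow) area.
Plume center vt = 0.0345 × 133 = 4.5885 m, so the well at 13.4 m is 8.8115 m downgradient of the peak.
√(4πDt) = 13.25 m, giving peak height M/(n_e·A·√(4πDt)) = 1.09/(0.28 × 4.84 × 13.25) = 0.06070 kg/m³.
(x−vt)²/(4Dt) = (8.8115)²/(4 × 0.105 × 133) = 1.390; exp(−1.390) = 0.2491.
C = 0.06070 × 0.2491 = 0.0151 kg/m³.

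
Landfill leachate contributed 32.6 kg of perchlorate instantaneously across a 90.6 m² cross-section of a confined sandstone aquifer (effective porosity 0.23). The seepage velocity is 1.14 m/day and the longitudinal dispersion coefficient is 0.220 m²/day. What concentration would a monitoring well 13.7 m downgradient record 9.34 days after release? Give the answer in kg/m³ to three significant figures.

0.0991 kg/m³

For an instantaneous plane source, C(x,t) = M/(n_e·A·√(4πDt)) · exp(−(x−vt)²/(4Dt)), with n_e·A the pore (flow) area.
Plume center vt = 1.14 × 9.34 = 10.6476 m, so the well at 13.7 m is 3.0524 m downgradient of the peak.
√(4πDt) = 5.081 m, giving peak height M/(n_e·A·√(4πDt)) = 32.6/(0.23 × 90.6 × 5.081) = 0.3079 kg/m³.
(x−vt)²/(4Dt) = (3.0524)²/(4 × 0.220 × 9.34) = 1.134; exp(−1.134) = 0.3217.
C = 0.3079 × 0.3217 = 0.0991 kg/m³.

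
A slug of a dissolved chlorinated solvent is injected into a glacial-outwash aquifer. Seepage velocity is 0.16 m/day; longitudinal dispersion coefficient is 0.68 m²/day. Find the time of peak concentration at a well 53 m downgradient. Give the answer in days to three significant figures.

306 days

For the 1D instantaneous-source solution, setting ∂C/∂t = 0 at fixed x gives v²t² + 2Dt − x² = 0, so t = (√(D² + v²x²) − D)/v².
√(D² + v²x²) = √(0.68² + 0.16² × 53²) = 8.507; v² = 0.0256.
t = (8.507 − 0.68)/0.0256 = 306 days (vs. the pure-advection estimate x/v = 331 d).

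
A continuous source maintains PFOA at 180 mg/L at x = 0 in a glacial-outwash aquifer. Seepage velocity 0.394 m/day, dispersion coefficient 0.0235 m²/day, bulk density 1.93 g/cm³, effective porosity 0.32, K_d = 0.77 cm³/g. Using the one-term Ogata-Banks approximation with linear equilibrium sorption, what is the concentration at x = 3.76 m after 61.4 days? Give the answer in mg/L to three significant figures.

138 mg/L

Retardation factor R = 1 + ρ_b·K_d/n = 1 + 1.93 × 0.77/0.32 = 5.644.
Sorption retards both mechanisms: v_R = v/R = 0.06981 m/day, D_R = D/R = 0.004164 m²/day.
v_R·t = 0.06981 × 61.4 = 4.286334 m; 2√(D_R t) = 1.011 m; argument = (3.76 − 4.286334)/1.011 = -0.5206.
C = C₀ × ½·erfc(-0.5206) = 180 × 0.7692 = 138 mg/L.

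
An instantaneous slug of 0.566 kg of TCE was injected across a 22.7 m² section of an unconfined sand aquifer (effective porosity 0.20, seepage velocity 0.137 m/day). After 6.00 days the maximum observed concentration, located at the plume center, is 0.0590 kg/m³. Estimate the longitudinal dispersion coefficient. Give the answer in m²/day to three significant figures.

At the plume center C_max = M/(n_e·A·√(4πDt)), so D = M²/(4πt·(n_e·A·C_max)²).
n_e·A·C_max = 0.20 × 22.7 × 0.0590 = 0.2679 kg/m.
D = 0.566²/(4π × 6.00 × 0.2679²) = 0.0592 m²/day.

0.0592 m²/day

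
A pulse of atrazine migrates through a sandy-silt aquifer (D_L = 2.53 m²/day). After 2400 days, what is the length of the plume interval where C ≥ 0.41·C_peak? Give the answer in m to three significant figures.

The plume is Gaussian with σ = √(2Dt) = √(2 × 2.53 × 2400) = 110.2 m.
C/C_peak = exp(−Δx²/(2σ²)) = 0.41 ⇒ Δx = σ·√(−2 ln 0.41) = 110.2 × 1.335 = 147.1 m.
Width = 2Δx = 294 m.

294 m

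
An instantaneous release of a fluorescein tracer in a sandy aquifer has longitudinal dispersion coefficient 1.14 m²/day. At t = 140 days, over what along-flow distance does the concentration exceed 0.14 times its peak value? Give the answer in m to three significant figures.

The plume is Gaussian with σ = √(2Dt) = √(2 × 1.14 × 140) = 17.87 m.
C/C_peak = exp(−Δx²/(2σ²)) = 0.14 ⇒ Δx = σ·√(−2 ln 0.14) = 17.87 × 1.983 = 35.44 m.
Width = 2Δx = 70.9 m.

70.9 m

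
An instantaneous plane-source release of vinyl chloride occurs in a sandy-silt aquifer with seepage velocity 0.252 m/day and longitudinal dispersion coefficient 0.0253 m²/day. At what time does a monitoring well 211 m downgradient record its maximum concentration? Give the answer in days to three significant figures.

837 days

For the 1D instantaneous-source solution, setting ∂C/∂t = 0 at fixed x gives v²t² + 2Dt − x² = 0, so t = (√(D² + v²x²) − D)/v².
√(D² + v²x²) = √(0.0253² + 0.252² × 211²) = 53.17; v² = 0.063504.
t = (53.17 − 0.0253)/0.063504 = 837 days (vs. the pure-advection estimate x/v = 837 d).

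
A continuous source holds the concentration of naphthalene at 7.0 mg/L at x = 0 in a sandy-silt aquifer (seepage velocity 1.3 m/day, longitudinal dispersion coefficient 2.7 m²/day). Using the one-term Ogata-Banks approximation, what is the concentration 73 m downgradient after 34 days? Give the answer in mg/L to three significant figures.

0.117 mg/L

For a continuous step input, C/C₀ ≈ ½·erfc((x−vt)/(2√(Dt))).
vt = 1.3 × 34 = 44.2 m and 2√(Dt) = 2√(2.7 × 34) = 19.16 m.
Argument (x−vt)/(2√(Dt)) = (73 − 44.2)/19.16 = 1.503; ½·erfc(1.503) = 0.01677.
C = 7.0 × 0.01677 = 0.117 mg/L.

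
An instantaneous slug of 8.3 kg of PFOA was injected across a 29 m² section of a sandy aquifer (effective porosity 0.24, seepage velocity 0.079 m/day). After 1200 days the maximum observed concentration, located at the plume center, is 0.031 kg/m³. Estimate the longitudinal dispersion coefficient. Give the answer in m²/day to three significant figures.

At the plume center C_max = M/(n_e·A·√(4πDt)), so D = M²/(4πt·(n_e·A·C_max)²).
n_e·A·C_max = 0.24 × 29 × 0.031 = 0.2158 kg/m.
D = 8.3²/(4π × 1200 × 0.2158²) = 0.0981 m²/day.

0.0981 m²/day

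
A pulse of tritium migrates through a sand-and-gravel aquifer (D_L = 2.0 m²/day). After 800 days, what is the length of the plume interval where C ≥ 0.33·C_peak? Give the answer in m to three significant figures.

The plume is Gaussian with σ = √(2Dt) = √(2 × 2.0 × 800) = 56.57 m.
C/C_peak = exp(−Δx²/(2σ²)) = 0.33 ⇒ Δx = σ·√(−2 ln 0.33) = 56.57 × 1.489 = 84.23 m.
Width = 2Δx = 168 m.

168 m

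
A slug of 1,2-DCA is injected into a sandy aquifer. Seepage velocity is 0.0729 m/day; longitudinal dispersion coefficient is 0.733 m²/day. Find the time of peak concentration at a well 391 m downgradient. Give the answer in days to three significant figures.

For the 1D instantaneous-source solution, setting ∂C/∂t = 0 at fixed x gives v²t² + 2Dt − x² = 0, so t = (√(D² + v²x²) − D)/v².
√(D² + v²x²) = √(0.733² + 0.0729² × 391²) = 28.51; v² = 0.00531441.
t = (28.51 − 0.733)/0.00531441 = 5230 days (vs. the pure-advection estimate x/v = 5360 d).

5230 days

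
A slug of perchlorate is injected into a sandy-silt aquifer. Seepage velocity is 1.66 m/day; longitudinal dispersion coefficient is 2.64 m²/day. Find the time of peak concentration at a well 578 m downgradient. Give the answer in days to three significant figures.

For the 1D instantaneous-source solution, setting ∂C/∂t = 0 at fixed x gives v²t² + 2Dt − x² = 0, so t = (√(D² + v²x²) − D)/v².
√(D² + v²x²) = √(2.64² + 1.66² × 578²) = 959.5; v² = 2.7556.
t = (959.5 − 2.64)/2.7556 = 347 days (vs. the pure-advection estimate x/v = 348 d).

347 days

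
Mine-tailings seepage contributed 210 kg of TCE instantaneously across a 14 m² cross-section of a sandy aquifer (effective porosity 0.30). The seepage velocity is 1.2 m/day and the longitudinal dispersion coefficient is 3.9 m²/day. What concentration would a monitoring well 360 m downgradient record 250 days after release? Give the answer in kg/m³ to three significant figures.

For an instantaneous plane source, C(x,t) = M/(n_e·A·√(4πDt)) · exp(−(x−vt)²/(4Dt)), with n_e·A the pore (flow) area.
Plume center vt = 1.2 × 250 = 300 m, so the well at 360 m is 60 m downgradient of the peak.
√(4πDt) = 110.7 m, giving peak height M/(n_e·A·√(4πDt)) = 210/(0.30 × 14 × 110.7) = 0.4517 kg/m³.
(x−vt)²/(4Dt) = (60)²/(4 × 3.9 × 250) = 0.9231; exp(−0.9231) = 0.3973.
C = 0.4517 × 0.3973 = 0.179 kg/m³.

0.179 kg/m³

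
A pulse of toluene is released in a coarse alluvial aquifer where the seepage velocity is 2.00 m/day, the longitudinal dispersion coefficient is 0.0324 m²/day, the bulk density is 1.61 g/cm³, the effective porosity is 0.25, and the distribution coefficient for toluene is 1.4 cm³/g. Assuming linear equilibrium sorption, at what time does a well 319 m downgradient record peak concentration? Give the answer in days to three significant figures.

Retardation factor R = 1 + ρ_b·K_d/n = 1 + 1.61 × 1.4/0.25 = 10.02.
Sorption retards both mechanisms: v_R = v/R = 0.1996 m/day, D_R = D/R = 0.003234 m²/day.
Peak time from v_R²t² + 2D_R t − x² = 0: t = (√(D_R² + v_R²x²) − D_R)/v_R².
√(D_R² + v_R²x²) = √(0.003234² + 0.1996² × 319²) = 63.67; v_R² = 0.03984.
t = (63.67 − 0.003234)/0.03984 = 1600 days.

1600 days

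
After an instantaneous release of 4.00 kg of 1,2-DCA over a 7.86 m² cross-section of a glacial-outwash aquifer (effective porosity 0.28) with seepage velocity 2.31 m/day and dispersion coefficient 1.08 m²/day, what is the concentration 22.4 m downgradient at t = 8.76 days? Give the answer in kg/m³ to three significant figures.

0.147 kg/m³

For an instantaneous plane source, C(x,t) = M/(n_e·A·√(4πDt)) · exp(−(x−vt)²/(4Dt)), with n_e·A the pore (flow) area.
Plume center vt = 2.31 × 8.76 = 20.2356 m, so the well at 22.4 m is 2.1644 m downgradient of the peak.
√(4πDt) = 10.90 m, giving peak height M/(n_e·A·√(4πDt)) = 4.00/(0.28 × 7.86 × 10.90) = 0.1667 kg/m³.
(x−vt)²/(4Dt) = (2.1644)²/(4 × 1.08 × 8.76) = 0.1238; exp(−0.1238) = 0.8836.
C = 0.1667 × 0.8836 = 0.147 kg/m³.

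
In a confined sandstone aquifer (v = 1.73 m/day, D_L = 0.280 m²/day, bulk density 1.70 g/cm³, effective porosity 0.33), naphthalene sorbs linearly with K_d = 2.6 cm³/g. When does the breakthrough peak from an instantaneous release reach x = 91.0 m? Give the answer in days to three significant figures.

Retardation factor R = 1 + ρ_b·K_d/n = 1 + 1.70 × 2.6/0.33 = 14.39.
Sorption retards both mechanisms: v_R = v/R = 0.1202 m/day, D_R = D/R = 0.01946 m²/day.
Peak time from v_R²t² + 2D_R t − x² = 0: t = (√(D_R² + v_R²x²) − D_R)/v_R².
√(D_R² + v_R²x²) = √(0.01946² + 0.1202² × 91.0²) = 10.94; v_R² = 0.01445.
t = (10.94 − 0.01946)/0.01445 = 756 days.

756 days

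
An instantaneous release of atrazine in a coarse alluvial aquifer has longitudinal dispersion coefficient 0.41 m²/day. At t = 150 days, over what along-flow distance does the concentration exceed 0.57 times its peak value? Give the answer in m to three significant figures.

The plume is Gaussian with σ = √(2Dt) = √(2 × 0.41 × 150) = 11.09 m.
C/C_peak = exp(−Δx²/(2σ²)) = 0.57 ⇒ Δx = σ·√(−2 ln 0.57) = 11.09 × 1.060 = 11.76 m.
Width = 2Δx = 23.5 m.

23.5 m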